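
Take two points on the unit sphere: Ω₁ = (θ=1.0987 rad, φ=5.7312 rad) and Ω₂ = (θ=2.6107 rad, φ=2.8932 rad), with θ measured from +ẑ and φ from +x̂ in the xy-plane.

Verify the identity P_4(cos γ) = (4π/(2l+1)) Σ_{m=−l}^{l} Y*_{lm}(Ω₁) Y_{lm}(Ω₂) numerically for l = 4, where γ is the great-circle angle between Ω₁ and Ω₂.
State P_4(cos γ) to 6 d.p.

Summing Y*_{l m}(θ₁,φ₁)·Y_{l m}(θ₂,φ₂) over m ∈ [−4, 4]; prefactor 4π/(2·4+1) = 1.396263:
  m=-4: -0.16564 - 0.22380j × 0.01587 + 0.02437j = 0.00283 - 0.00759j  (running Σ = 0.00283 - 0.00759j)
  m=-3: -0.03420 - 0.40065j × 0.10296 + 0.09500j = 0.03454 - 0.04450j  (running Σ = 0.03736 - 0.05209j)
  m=-2: 0.05345 - 0.10606j × 0.31705 + 0.17188j = 0.03518 - 0.02444j  (running Σ = 0.07254 - 0.07653j)
  m=-1: -0.25327 + 0.15597j × 0.44160 + 0.11200j = -0.12931 + 0.04051j  (running Σ = -0.05677 - 0.03602j)
  m=0: -0.18060 + 0.00000j × 0.00489 + 0.00000j = -0.00088 + 0.00000j  (running Σ = -0.05766 - 0.03602j)
  m=1: 0.25327 + 0.15597j × -0.44160 + 0.11200j = -0.12931 - 0.04051j  (running Σ = -0.18697 - 0.07653j)
  m=2: 0.05345 + 0.10606j × 0.31705 - 0.17188j = 0.03518 + 0.02444j  (running Σ = -0.15179 - 0.05209j)
  m=3: 0.03420 - 0.40065j × -0.10296 + 0.09500j = 0.03454 + 0.04450j  (running Σ = -0.11725 - 0.00759j)
  m=4: -0.16564 + 0.22380j × 0.01587 - 0.02437j = 0.00283 + 0.00759j  (running Σ = -0.11443 + 0.00000j)
Accumulated sum -0.11443 + 0.00000j; after 4π/(2l+1) scaling, -0.15977 + 0.00000j ⇒ P_4 = -0.159772

-0.159772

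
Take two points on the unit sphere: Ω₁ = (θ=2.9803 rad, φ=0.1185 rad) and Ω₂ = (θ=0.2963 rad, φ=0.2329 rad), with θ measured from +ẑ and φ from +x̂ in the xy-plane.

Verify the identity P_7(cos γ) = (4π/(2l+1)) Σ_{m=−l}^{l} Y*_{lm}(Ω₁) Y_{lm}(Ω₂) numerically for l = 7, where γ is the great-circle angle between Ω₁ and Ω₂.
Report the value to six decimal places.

0.375893

Expand P_7 via completeness: Σ_{m} conj(Y_{7,m}) at Ω₁ times Y_{7,m} at Ω₂ —
  [-7]  conj(Y_{7,-7})(Ω₁) = 0.00000 + 0.00000j ; Y_{7,-7}(Ω₂) = -0.00001 - 0.00009j ; Δ = 0.00000 - 0.00000j
  [-6]  conj(Y_{7,-6})(Ω₁) = -0.00002 - 0.00002j ; Y_{7,-6}(Ω₂) = 0.00019 - 0.00109j ; Δ = -0.00000 + 0.00000j
  [-5]  conj(Y_{7,-5})(Ω₁) = 0.00038 + 0.00026j ; Y_{7,-5}(Ω₂) = 0.00335 - 0.00779j ; Δ = 0.00000 - 0.00000j
  [-4]  conj(Y_{7,-4})(Ω₁) = -0.00414 - 0.00213j ; Y_{7,-4}(Ω₂) = 0.02706 - 0.03641j ; Δ = -0.00019 + 0.00009j
  [-3]  conj(Y_{7,-3})(Ω₁) = 0.03197 + 0.01187j ; Y_{7,-3}(Ω₂) = 0.13133 - 0.11033j ; Δ = 0.00551 - 0.00197j
  [-2]  conj(Y_{7,-2})(Ω₁) = -0.16862 - 0.04073j ; Y_{7,-2}(Ω₂) = 0.38794 - 0.19501j ; Δ = -0.07336 + 0.01708j
  [-1]  conj(Y_{7,-1})(Ω₁) = 0.54370 + 0.06473j ; Y_{7,-1}(Ω₂) = 0.59268 - 0.14059j ; Δ = 0.33134 - 0.03807j
  [+0]  conj(Y_{7,0})(Ω₁) = -0.72904 + 0.00000j ; Y_{7,0}(Ω₂) = 0.10688 + 0.00000j ; Δ = -0.07792 + 0.00000j
  [+1]  conj(Y_{7,1})(Ω₁) = -0.54370 + 0.06473j ; Y_{7,1}(Ω₂) = -0.59268 - 0.14059j ; Δ = 0.33134 + 0.03807j
  [+2]  conj(Y_{7,2})(Ω₁) = -0.16862 + 0.04073j ; Y_{7,2}(Ω₂) = 0.38794 + 0.19501j ; Δ = -0.07336 - 0.01708j
  [+3]  conj(Y_{7,3})(Ω₁) = -0.03197 + 0.01187j ; Y_{7,3}(Ω₂) = -0.13133 - 0.11033j ; Δ = 0.00551 + 0.00197j
  [+4]  conj(Y_{7,4})(Ω₁) = -0.00414 + 0.00213j ; Y_{7,4}(Ω₂) = 0.02706 + 0.03641j ; Δ = -0.00019 - 0.00009j
  [+5]  conj(Y_{7,5})(Ω₁) = -0.00038 + 0.00026j ; Y_{7,5}(Ω₂) = -0.00335 - 0.00779j ; Δ = 0.00000 + 0.00000j
  [+6]  conj(Y_{7,6})(Ω₁) = -0.00002 + 0.00002j ; Y_{7,6}(Ω₂) = 0.00019 + 0.00109j ; Δ = -0.00000 - 0.00000j
  [+7]  conj(Y_{7,7})(Ω₁) = -0.00000 + 0.00000j ; Y_{7,7}(Ω₂) = 0.00001 - 0.00009j ; Δ = 0.00000 + 0.00000j
Σ over m = 0.44869 + 0.00000j; ×(4π/15) → 0.37589 + 0.00000j. Real part: 0.375893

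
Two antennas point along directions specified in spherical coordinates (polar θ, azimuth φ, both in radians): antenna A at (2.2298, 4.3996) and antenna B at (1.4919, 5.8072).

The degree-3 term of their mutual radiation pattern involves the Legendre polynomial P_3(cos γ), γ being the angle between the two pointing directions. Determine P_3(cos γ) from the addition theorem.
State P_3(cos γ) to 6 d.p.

-0.118417

Summing Y*_{l m}(θ₁,φ₁)·Y_{l m}(θ₂,φ₂) over m ∈ [−3, 3]; prefactor 4π/(2·3+1) = 1.795196:
  [-3]  conj(Y_{3,-3})(Ω₁) = 0.16630 + 0.12187j ; Y_{3,-3}(Ω₂) = 0.05884 + 0.40913j ; Δ = -0.04008 + 0.07521j
  [-2]  conj(Y_{3,-2})(Ω₁) = 0.31708 - 0.22905j ; Y_{3,-2}(Ω₂) = 0.04643 + 0.06520j ; Δ = 0.02966 + 0.01004j
  [-1]  conj(Y_{3,-1})(Ω₁) = -0.06877 - 0.21266j ; Y_{3,-1}(Ω₂) = -0.27747 - 0.14304j ; Δ = -0.01134 + 0.06884j
  [+0]  conj(Y_{3,0})(Ω₁) = 0.25713 + 0.00000j ; Y_{3,0}(Ω₂) = -0.08732 + 0.00000j ; Δ = -0.02245 + 0.00000j
  [+1]  conj(Y_{3,1})(Ω₁) = 0.06877 - 0.21266j ; Y_{3,1}(Ω₂) = 0.27747 - 0.14304j ; Δ = -0.01134 - 0.06884j
  [+2]  conj(Y_{3,2})(Ω₁) = 0.31708 + 0.22905j ; Y_{3,2}(Ω₂) = 0.04643 - 0.06520j ; Δ = 0.02966 - 0.01004j
  [+3]  conj(Y_{3,3})(Ω₁) = -0.16630 + 0.12187j ; Y_{3,3}(Ω₂) = -0.05884 + 0.40913j ; Δ = -0.04008 - 0.07521j
Total Σ_m = -0.06596 + 0.00000j. Multiply by 1.795196: -0.11842 + 0.00000j. P_3(cos γ) = -0.118417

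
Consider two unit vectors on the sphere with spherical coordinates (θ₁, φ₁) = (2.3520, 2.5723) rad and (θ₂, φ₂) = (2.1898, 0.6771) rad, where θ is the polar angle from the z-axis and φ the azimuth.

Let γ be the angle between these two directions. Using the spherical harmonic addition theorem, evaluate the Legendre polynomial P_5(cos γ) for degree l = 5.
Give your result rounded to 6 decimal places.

Term-by-term m-sum for l=5 (normalisation 4π/11 = 1.142397):
  m=-5: +0.080157+0.024368i × -0.161411+0.040169i = -0.013917-0.000713i  (running Σ = -0.013917-0.000713i)
  m=-4: +0.170526+0.199857i × +0.340110+0.157298i = +0.026561+0.094797i  (running Σ = +0.012644+0.094083i)
  m=-3: +0.058598+0.424783i × -0.168603-0.339874i = +0.134493-0.091536i  (running Σ = +0.147137+0.002547i)
  m=-2: -0.122844+0.266300i × -0.001399+0.006358i = -0.001521-0.001154i  (running Σ = +0.145616+0.001394i)
  m=-1: +0.149218-0.095495i × -0.271031+0.217876i = -0.019637+0.058393i  (running Σ = +0.125979+0.059787i)
  m=0: +0.347473-0.000000i × +0.096750+0.000000i = +0.033618+0.000000i  (running Σ = +0.159597+0.059787i)
  m=1: -0.149218-0.095495i × +0.271031+0.217876i = -0.019637-0.058393i  (running Σ = +0.139960+0.001394i)
  m=2: -0.122844-0.266300i × -0.001399-0.006358i = -0.001521+0.001154i  (running Σ = +0.138439+0.002547i)
  m=3: -0.058598+0.424783i × +0.168603-0.339874i = +0.134493+0.091536i  (running Σ = +0.272932+0.094083i)
  m=4: +0.170526-0.199857i × +0.340110-0.157298i = +0.026561-0.094797i  (running Σ = +0.299493-0.000713i)
  m=5: -0.080157+0.024368i × +0.161411+0.040169i = -0.013917+0.000713i  (running Σ = +0.285576+0.000000i)
Σ over m = +0.285576+0.000000i; ×(4π/11) → +0.326241+0.000000i. Real part: 0.326241

0.326241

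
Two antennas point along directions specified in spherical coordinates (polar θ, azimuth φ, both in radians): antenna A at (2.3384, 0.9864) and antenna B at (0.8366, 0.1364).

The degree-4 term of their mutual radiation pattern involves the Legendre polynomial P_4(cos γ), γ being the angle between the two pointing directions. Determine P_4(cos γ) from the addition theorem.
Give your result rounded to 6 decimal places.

Expand P_4 via completeness: Σ_{m} conj(Y_{4,m}) at Ω₁ times Y_{4,m} at Ω₂ —
  [-4]  conj(Y_{4,-4})(Ω₁) = -0.082320-0.085442i ; Y_{4,-4}(Ω₂) = +0.114894-0.069749i ; Δ = -0.015418-0.004075i
  [-3]  conj(Y_{4,-3})(Ω₁) = +0.318475-0.058740i ; Y_{4,-3}(Ω₂) = +0.314773-0.136511i ; Δ = +0.092228-0.061965i
  [-2]  conj(Y_{4,-2})(Ω₁) = -0.160990+0.378659i ; Y_{4,-2}(Ω₂) = +0.380334-0.106408i ; Δ = -0.020937+0.161147i
  [-1]  conj(Y_{4,-1})(Ω₁) = -0.048967-0.074028i ; Y_{4,-1}(Ω₂) = +0.033153-0.004550i ; Δ = -0.001960-0.002231i
  [+0]  conj(Y_{4,0})(Ω₁) = -0.352041-0.000000i ; Y_{4,0}(Ω₂) = -0.361165+0.000000i ; Δ = +0.127145+0.000000i
  [+1]  conj(Y_{4,1})(Ω₁) = +0.048967-0.074028i ; Y_{4,1}(Ω₂) = -0.033153-0.004550i ; Δ = -0.001960+0.002231i
  [+2]  conj(Y_{4,2})(Ω₁) = -0.160990-0.378659i ; Y_{4,2}(Ω₂) = +0.380334+0.106408i ; Δ = -0.020937-0.161147i
  [+3]  conj(Y_{4,3})(Ω₁) = -0.318475-0.058740i ; Y_{4,3}(Ω₂) = -0.314773-0.136511i ; Δ = +0.092228+0.061965i
  [+4]  conj(Y_{4,4})(Ω₁) = -0.082320+0.085442i ; Y_{4,4}(Ω₂) = +0.114894+0.069749i ; Δ = -0.015418+0.004075i
Accumulated sum +0.234971+0.000000i; after 4π/(2l+1) scaling, +0.328082+0.000000i ⇒ P_4 = 0.328082

0.328082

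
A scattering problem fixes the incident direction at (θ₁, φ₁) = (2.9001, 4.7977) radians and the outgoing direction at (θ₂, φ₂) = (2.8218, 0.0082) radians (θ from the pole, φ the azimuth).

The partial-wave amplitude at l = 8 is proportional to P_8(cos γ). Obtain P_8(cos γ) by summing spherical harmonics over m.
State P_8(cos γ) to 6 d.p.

Summing Y*_{l m}(θ₁,φ₁)·Y_{l m}(θ₂,φ₂) over m ∈ [−8, 8]; prefactor 4π/(2·8+1) = 0.739198:
  [-8]  conj(Y_{8,-8})(Ω₁) = (0.000004, 0.000003) ; Y_{8,-8}(Ω₂) = (0.000049, -0.000003) ; Δ = (0.000000, 0.000000)
  [-7]  conj(Y_{8,-7})(Ω₁) = (0.000050, -0.000074) ; Y_{8,-7}(Ω₂) = (-0.000593, 0.000034) ; Δ = (-0.000000, 0.000000)
  [-6]  conj(Y_{8,-6})(Ω₁) = (-0.000807, -0.000453) ; Y_{8,-6}(Ω₂) = (0.004543, -0.000224) ; Δ = (-0.000004, -0.000002)
  [-5]  conj(Y_{8,-5})(Ω₁) = (-0.002847, 0.006265) ; Y_{8,-5}(Ω₂) = (-0.024907, 0.001022) ; Δ = (0.000065, -0.000159)
  [-4]  conj(Y_{8,-4})(Ω₁) = (0.035731, 0.012689) ; Y_{8,-4}(Ω₂) = (0.100248, -0.003289) ; Δ = (0.003624, 0.001155)
  [-3]  conj(Y_{8,-3})(Ω₁) = (0.038627, -0.147618) ; Y_{8,-3}(Ω₂) = (-0.289519, 0.007124) ; Δ = (-0.010132, 0.043013)
  [-2]  conj(Y_{8,-2})(Ω₁) = (-0.415277, -0.071551) ; Y_{8,-2}(Ω₂) = (0.550171, -0.009024) ; Δ = (-0.229119, -0.035618)
  [-1]  conj(Y_{8,-1})(Ω₁) = (-0.057073, 0.667372) ; Y_{8,-1}(Ω₂) = (-0.513156, 0.004208) ; Δ = (0.026479, -0.342706)
  [+0]  conj(Y_{8,0})(Ω₁) = (0.225487, -0.000000) ; Y_{8,0}(Ω₂) = (-0.177299, 0.000000) ; Δ = (-0.039979, 0.000000)
  [+1]  conj(Y_{8,1})(Ω₁) = (0.057073, 0.667372) ; Y_{8,1}(Ω₂) = (0.513156, 0.004208) ; Δ = (0.026479, 0.342706)
  [+2]  conj(Y_{8,2})(Ω₁) = (-0.415277, 0.071551) ; Y_{8,2}(Ω₂) = (0.550171, 0.009024) ; Δ = (-0.229119, 0.035618)
  [+3]  conj(Y_{8,3})(Ω₁) = (-0.038627, -0.147618) ; Y_{8,3}(Ω₂) = (0.289519, 0.007124) ; Δ = (-0.010132, -0.043013)
  [+4]  conj(Y_{8,4})(Ω₁) = (0.035731, -0.012689) ; Y_{8,4}(Ω₂) = (0.100248, 0.003289) ; Δ = (0.003624, -0.001155)
  [+5]  conj(Y_{8,5})(Ω₁) = (0.002847, 0.006265) ; Y_{8,5}(Ω₂) = (0.024907, 0.001022) ; Δ = (0.000065, 0.000159)
  [+6]  conj(Y_{8,6})(Ω₁) = (-0.000807, 0.000453) ; Y_{8,6}(Ω₂) = (0.004543, 0.000224) ; Δ = (-0.000004, 0.000002)
  [+7]  conj(Y_{8,7})(Ω₁) = (-0.000050, -0.000074) ; Y_{8,7}(Ω₂) = (0.000593, 0.000034) ; Δ = (-0.000000, -0.000000)
  [+8]  conj(Y_{8,8})(Ω₁) = (0.000004, -0.000003) ; Y_{8,8}(Ω₂) = (0.000049, 0.000003) ; Δ = (0.000000, -0.000000)
Σ over m = (-0.458154, -0.000000); ×(4π/17) → (-0.338667, -0.000000). Real part: -0.338667

-0.338667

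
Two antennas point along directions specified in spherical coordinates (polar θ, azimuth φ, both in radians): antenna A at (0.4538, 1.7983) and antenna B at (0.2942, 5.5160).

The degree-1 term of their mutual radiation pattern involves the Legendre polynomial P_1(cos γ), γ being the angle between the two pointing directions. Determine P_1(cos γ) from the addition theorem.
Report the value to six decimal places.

Addition theorem: P_1(cos γ) = (4π/3) Σ_m Y*_{lm}(Ω₁) Y_{lm}(Ω₂), m = −1…1:
  m=-1: -0.03416 + 0.14756j × 0.07212 + 0.06954j = -0.01272 + 0.00827j  (running Σ = -0.01272 + 0.00827j)
  m=0: 0.43915 + 0.00000j × 0.46761 + 0.00000j = 0.20535 + 0.00000j  (running Σ = 0.19263 + 0.00827j)
  m=1: 0.03416 + 0.14756j × -0.07212 + 0.06954j = -0.01272 - 0.00827j  (running Σ = 0.17990 + 0.00000j)
Accumulated sum 0.17990 + 0.00000j; after 4π/(2l+1) scaling, 0.75357 + 0.00000j ⇒ P_1 = 0.753569

0.753569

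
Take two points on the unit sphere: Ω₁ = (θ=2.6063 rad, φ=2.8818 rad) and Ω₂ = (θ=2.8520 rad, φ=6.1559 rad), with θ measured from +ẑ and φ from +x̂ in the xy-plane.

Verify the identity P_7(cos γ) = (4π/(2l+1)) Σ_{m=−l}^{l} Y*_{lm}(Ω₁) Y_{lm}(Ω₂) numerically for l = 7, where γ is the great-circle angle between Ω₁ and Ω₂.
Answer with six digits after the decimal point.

0.208346

Addition theorem: P_7(cos γ) = (4π/15) Σ_m Y*_{lm}(Ω₁) Y_{lm}(Ω₂), m = −7…7:
  [-7]  conj(Y_{7,-7})(Ω₁) = 0.00110 + 0.00436j ; Y_{7,-7}(Ω₂) = 0.00005 + 0.00006j ; Δ = -0.00000 + 0.00000j
  [-6]  conj(Y_{7,-6})(Ω₁) = -0.00034 + 0.02835j ; Y_{7,-6}(Ω₂) = -0.00070 - 0.00067j ; Δ = 0.00002 - 0.00002j
  [-5]  conj(Y_{7,-5})(Ω₁) = -0.02932 + 0.10519j ; Y_{7,-5}(Ω₂) = 0.00613 + 0.00453j ; Δ = -0.00066 + 0.00051j
  [-4]  conj(Y_{7,-4})(Ω₁) = -0.14335 + 0.24376j ; Y_{7,-4}(Ω₂) = -0.03651 - 0.02038j ; Δ = 0.01020 - 0.00598j
  [-3]  conj(Y_{7,-3})(Ω₁) = -0.33883 + 0.33477j ; Y_{7,-3}(Ω₂) = 0.15064 + 0.06049j ; Δ = -0.07129 + 0.02993j
  [-2]  conj(Y_{7,-2})(Ω₁) = -0.36130 + 0.20667j ; Y_{7,-2}(Ω₂) = -0.40942 - 0.10654j ; Δ = 0.16994 - 0.04612j
  [-1]  conj(Y_{7,-1})(Ω₁) = 0.07374 - 0.01960j ; Y_{7,-1}(Ω₂) = 0.61164 + 0.07828j ; Δ = 0.04663 - 0.00622j
  [+0]  conj(Y_{7,0})(Ω₁) = 0.44311 + 0.00000j ; Y_{7,0}(Ω₂) = -0.13765 + 0.00000j ; Δ = -0.06099 + 0.00000j
  [+1]  conj(Y_{7,1})(Ω₁) = -0.07374 - 0.01960j ; Y_{7,1}(Ω₂) = -0.61164 + 0.07828j ; Δ = 0.04663 + 0.00622j
  [+2]  conj(Y_{7,2})(Ω₁) = -0.36130 - 0.20667j ; Y_{7,2}(Ω₂) = -0.40942 + 0.10654j ; Δ = 0.16994 + 0.04612j
  [+3]  conj(Y_{7,3})(Ω₁) = 0.33883 + 0.33477j ; Y_{7,3}(Ω₂) = -0.15064 + 0.06049j ; Δ = -0.07129 - 0.02993j
  [+4]  conj(Y_{7,4})(Ω₁) = -0.14335 - 0.24376j ; Y_{7,4}(Ω₂) = -0.03651 + 0.02038j ; Δ = 0.01020 + 0.00598j
  [+5]  conj(Y_{7,5})(Ω₁) = 0.02932 + 0.10519j ; Y_{7,5}(Ω₂) = -0.00613 + 0.00453j ; Δ = -0.00066 - 0.00051j
  [+6]  conj(Y_{7,6})(Ω₁) = -0.00034 - 0.02835j ; Y_{7,6}(Ω₂) = -0.00070 + 0.00067j ; Δ = 0.00002 + 0.00002j
  [+7]  conj(Y_{7,7})(Ω₁) = -0.00110 + 0.00436j ; Y_{7,7}(Ω₂) = -0.00005 + 0.00006j ; Δ = -0.00000 - 0.00000j
Total Σ_m = 0.24870 + 0.00000j. Multiply by 0.837758: 0.20835 + 0.00000j. P_7(cos γ) = 0.208346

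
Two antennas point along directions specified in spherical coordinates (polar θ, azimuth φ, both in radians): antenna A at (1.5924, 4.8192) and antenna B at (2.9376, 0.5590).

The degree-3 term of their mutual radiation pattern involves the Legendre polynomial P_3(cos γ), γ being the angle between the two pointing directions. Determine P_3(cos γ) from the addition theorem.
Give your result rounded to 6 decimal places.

0.100247

Summing Y*_{l m}(θ₁,φ₁)·Y_{l m}(θ₂,φ₂) over m ∈ [−3, 3]; prefactor 4π/(2·3+1) = 1.795196:
  m=-3: -0.13132 + 0.39571j × -0.00037 - 0.00345j = 0.00141 + 0.00031j  (running Σ = 0.00141 + 0.00031j)
  m=-2: 0.02157 + 0.00468j × -0.01797 + 0.03693j = -0.00056 + 0.00071j  (running Σ = 0.00085 + 0.00102j)
  m=-1: -0.03437 + 0.32051j × 0.21063 - 0.13176j = 0.03499 + 0.07204j  (running Σ = 0.03585 + 0.07306j)
  m=0: 0.02417 + 0.00000j × -0.65589 + 0.00000j = -0.01585 + 0.00000j  (running Σ = 0.02000 + 0.07306j)
  m=1: 0.03437 + 0.32051j × -0.21063 - 0.13176j = 0.03499 - 0.07204j  (running Σ = 0.05499 + 0.00102j)
  m=2: 0.02157 - 0.00468j × -0.01797 - 0.03693j = -0.00056 - 0.00071j  (running Σ = 0.05443 + 0.00031j)
  m=3: 0.13132 + 0.39571j × 0.00037 - 0.00345j = 0.00141 - 0.00031j  (running Σ = 0.05584 + 0.00000j)
Accumulated sum 0.05584 + 0.00000j; after 4π/(2l+1) scaling, 0.10025 + 0.00000j ⇒ P_3 = 0.100247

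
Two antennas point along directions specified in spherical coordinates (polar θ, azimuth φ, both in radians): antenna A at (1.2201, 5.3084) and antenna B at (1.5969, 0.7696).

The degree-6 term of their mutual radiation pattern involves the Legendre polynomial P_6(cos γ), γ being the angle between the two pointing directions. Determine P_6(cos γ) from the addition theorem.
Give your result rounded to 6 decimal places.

-0.136860

Addition theorem: P_6(cos γ) = (4π/13) Σ_m Y*_{lm}(Ω₁) Y_{lm}(Ω₂), m = −6…6:
  m=-6: Y*=0.30063 + 0.13951j  Y=-0.04563 + 0.47993j  product -0.08067 + 0.13792j
  m=-5: Y*=0.06755 + 0.41453j  Y=0.03317 - 0.02830j  product 0.01397 + 0.01184j
  m=-4: Y*=-0.06015 + 0.05689j  Y=0.35292 + 0.02233j  product -0.02250 + 0.01873j
  m=-3: Y*=0.30801 + 0.06798j  Y=-0.03420 - 0.03760j  product -0.00798 - 0.01391j
  m=-2: Y*=0.07062 + 0.17743j  Y=0.01016 - 0.32133j  product 0.05773 - 0.02089j
  m=-1: Y*=0.14318 - 0.21108j  Y=-0.03844 + 0.03725j  product 0.00236 + 0.01345j
  m=+0: Y*=0.21516 + 0.00000j  Y=-0.31331 + 0.00000j  product -0.06741 + 0.00000j
  m=+1: Y*=-0.14318 - 0.21108j  Y=0.03844 + 0.03725j  product 0.00236 - 0.01345j
  m=+2: Y*=0.07062 - 0.17743j  Y=0.01016 + 0.32133j  product 0.05773 + 0.02089j
  m=+3: Y*=-0.30801 + 0.06798j  Y=0.03420 - 0.03760j  product -0.00798 + 0.01391j
  m=+4: Y*=-0.06015 - 0.05689j  Y=0.35292 - 0.02233j  product -0.02250 - 0.01873j
  m=+5: Y*=-0.06755 + 0.41453j  Y=-0.03317 - 0.02830j  product 0.01397 - 0.01184j
  m=+6: Y*=0.30063 - 0.13951j  Y=-0.04563 - 0.47993j  product -0.08067 - 0.13792j
Accumulated sum -0.14158 + 0.00000j; after 4π/(2l+1) scaling, -0.13686 + 0.00000j ⇒ P_6 = -0.136860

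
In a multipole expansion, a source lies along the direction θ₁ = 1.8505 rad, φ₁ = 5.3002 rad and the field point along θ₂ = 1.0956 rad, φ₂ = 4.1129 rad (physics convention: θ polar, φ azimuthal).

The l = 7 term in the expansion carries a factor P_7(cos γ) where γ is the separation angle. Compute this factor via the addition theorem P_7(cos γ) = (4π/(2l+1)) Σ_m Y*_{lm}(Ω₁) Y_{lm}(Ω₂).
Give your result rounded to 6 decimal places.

-0.292114

Expand P_7 via completeness: Σ_{m} conj(Y_{7,m}) at Ω₁ times Y_{7,m} at Ω₂ —
  term(m=-7) = -0.036754+0.074725i   from Y*(Ω₁)=+0.313192-0.213216i, Y(Ω₂)=-0.191178+0.108440i
  term(m=-6) = -0.114923-0.128371i   from Y*(Ω₁)=-0.377345-0.153029i, Y(Ω₂)=+0.380021+0.186081i
  term(m=-5) = -0.000915+0.000330i   from Y*(Ω₁)=-0.000557-0.002713i, Y(Ω₂)=-0.050432-0.347435i
  term(m=-4) = -0.000748+0.020320i   from Y*(Ω₁)=-0.244412+0.246844i, Y(Ω₂)=+0.043082-0.039626i
  term(m=-3) = -0.038069-0.017015i   from Y*(Ω₁)=+0.115651+0.022558i, Y(Ω₂)=-0.344751-0.079875i
  term(m=-2) = -0.021307+0.020537i   from Y*(Ω₁)=+0.114393+0.274246i, Y(Ω₂)=+0.036182+0.092785i
  term(m=-1) = +0.018698+0.046342i   from Y*(Ω₁)=+0.088639-0.133013i, Y(Ω₂)=-0.176393+0.258116i
  term(m=+0) = +0.039353+0.000000i   from Y*(Ω₁)=+0.279523-0.000000i, Y(Ω₂)=+0.140786+0.000000i
  term(m=+1) = +0.018698-0.046342i   from Y*(Ω₁)=-0.088639-0.133013i, Y(Ω₂)=+0.176393+0.258116i
  term(m=+2) = -0.021307-0.020537i   from Y*(Ω₁)=+0.114393-0.274246i, Y(Ω₂)=+0.036182-0.092785i
  term(m=+3) = -0.038069+0.017015i   from Y*(Ω₁)=-0.115651+0.022558i, Y(Ω₂)=+0.344751-0.079875i
  term(m=+4) = -0.000748-0.020320i   from Y*(Ω₁)=-0.244412-0.246844i, Y(Ω₂)=+0.043082+0.039626i
  term(m=+5) = -0.000915-0.000330i   from Y*(Ω₁)=+0.000557-0.002713i, Y(Ω₂)=+0.050432-0.347435i
  term(m=+6) = -0.114923+0.128371i   from Y*(Ω₁)=-0.377345+0.153029i, Y(Ω₂)=+0.380021-0.186081i
  term(m=+7) = -0.036754-0.074725i   from Y*(Ω₁)=-0.313192-0.213216i, Y(Ω₂)=+0.191178+0.108440i
Accumulated sum -0.348685+0.000000i; after 4π/(2l+1) scaling, -0.292114+0.000000i ⇒ P_7 = -0.292114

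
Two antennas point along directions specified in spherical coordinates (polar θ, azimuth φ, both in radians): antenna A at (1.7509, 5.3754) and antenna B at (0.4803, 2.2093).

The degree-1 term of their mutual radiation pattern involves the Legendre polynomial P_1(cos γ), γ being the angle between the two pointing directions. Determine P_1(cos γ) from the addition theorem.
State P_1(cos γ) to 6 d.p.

Term-by-term m-sum for l=1 (normalisation 4π/3 = 4.188790):
  m=-1: Y*=0.20921 - 0.26789j  Y=-0.09514 - 0.12818j  product -0.05424 - 0.00133j
  m=+0: Y*=-0.08752 + 0.00000j  Y=0.43332 + 0.00000j  product -0.03793 + 0.00000j
  m=+1: Y*=-0.20921 - 0.26789j  Y=0.09514 - 0.12818j  product -0.05424 + 0.00133j
Accumulated sum -0.14641 + 0.00000j; after 4π/(2l+1) scaling, -0.61330 + 0.00000j ⇒ P_1 = -0.613299

-0.613299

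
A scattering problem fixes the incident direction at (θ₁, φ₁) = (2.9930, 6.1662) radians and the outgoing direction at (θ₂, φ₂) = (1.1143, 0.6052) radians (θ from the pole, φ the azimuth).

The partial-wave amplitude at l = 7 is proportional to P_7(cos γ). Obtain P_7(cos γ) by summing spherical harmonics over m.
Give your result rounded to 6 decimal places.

0.160247

Expand P_7 via completeness: Σ_{m} conj(Y_{7,m}) at Ω₁ times Y_{7,m} at Ω₂ —
  [-7]  conj(Y_{7,-7})(Ω₁) = 0.00000 - 0.00000j ; Y_{7,-7}(Ω₂) = -0.10756 + 0.20865j ; Δ = 0.00000 + 0.00000j
  [-6]  conj(Y_{7,-6})(Ω₁) = -0.00001 + 0.00001j ; Y_{7,-6}(Ω₂) = -0.38067 + 0.20285j ; Δ = 0.00000 - 0.00001j
  [-5]  conj(Y_{7,-5})(Ω₁) = 0.00025 - 0.00017j ; Y_{7,-5}(Ω₂) = -0.32408 - 0.03763j ; Δ = -0.00009 + 0.00005j
  [-4]  conj(Y_{7,-4})(Ω₁) = -0.00302 + 0.00153j ; Y_{7,-4}(Ω₂) = 0.07477 + 0.06569j ; Δ = -0.00033 - 0.00008j
  [-3]  conj(Y_{7,-3})(Ω₁) = 0.02537 - 0.00929j ; Y_{7,-3}(Ω₂) = 0.08581 + 0.34351j ; Δ = 0.00537 + 0.00792j
  [-2]  conj(Y_{7,-2})(Ω₁) = -0.14585 + 0.03476j ; Y_{7,-2}(Ω₂) = -0.01910 + 0.05069j ; Δ = 0.00102 - 0.00806j
  [-1]  conj(Y_{7,-1})(Ω₁) = 0.51567 - 0.06060j ; Y_{7,-1}(Ω₂) = 0.26828 - 0.18559j ; Δ = 0.12710 - 0.11196j
  [+0]  conj(Y_{7,0})(Ω₁) = -0.77976 + 0.00000j ; Y_{7,0}(Ω₂) = 0.09601 + 0.00000j ; Δ = -0.07487 + 0.00000j
  [+1]  conj(Y_{7,1})(Ω₁) = -0.51567 - 0.06060j ; Y_{7,1}(Ω₂) = -0.26828 - 0.18559j ; Δ = 0.12710 + 0.11196j
  [+2]  conj(Y_{7,2})(Ω₁) = -0.14585 - 0.03476j ; Y_{7,2}(Ω₂) = -0.01910 - 0.05069j ; Δ = 0.00102 + 0.00806j
  [+3]  conj(Y_{7,3})(Ω₁) = -0.02537 - 0.00929j ; Y_{7,3}(Ω₂) = -0.08581 + 0.34351j ; Δ = 0.00537 - 0.00792j
  [+4]  conj(Y_{7,4})(Ω₁) = -0.00302 - 0.00153j ; Y_{7,4}(Ω₂) = 0.07477 - 0.06569j ; Δ = -0.00033 + 0.00008j
  [+5]  conj(Y_{7,5})(Ω₁) = -0.00025 - 0.00017j ; Y_{7,5}(Ω₂) = 0.32408 - 0.03763j ; Δ = -0.00009 - 0.00005j
  [+6]  conj(Y_{7,6})(Ω₁) = -0.00001 - 0.00001j ; Y_{7,6}(Ω₂) = -0.38067 - 0.20285j ; Δ = 0.00000 + 0.00001j
  [+7]  conj(Y_{7,7})(Ω₁) = -0.00000 - 0.00000j ; Y_{7,7}(Ω₂) = 0.10756 + 0.20865j ; Δ = 0.00000 - 0.00000j
Accumulated sum 0.19128 + 0.00000j; after 4π/(2l+1) scaling, 0.16025 + 0.00000j ⇒ P_7 = 0.160247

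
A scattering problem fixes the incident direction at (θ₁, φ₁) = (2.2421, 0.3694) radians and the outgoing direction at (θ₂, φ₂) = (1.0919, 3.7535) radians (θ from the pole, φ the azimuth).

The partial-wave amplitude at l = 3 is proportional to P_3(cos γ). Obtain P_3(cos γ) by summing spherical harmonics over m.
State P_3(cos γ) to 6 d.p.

Addition theorem: P_3(cos γ) = (4π/7) Σ_m Y*_{lm}(Ω₁) Y_{lm}(Ω₂), m = −3…3:
  m=-3: Y*=(0.089387, 0.179245)  Y=(0.076368, 0.281487)  product (-0.043629, 0.038850)
  m=-2: Y*=(-0.288127, -0.262452)  Y=(0.126140, -0.348829)  product (-0.127895, 0.067401)
  m=-1: Y*=(0.220519, 0.085379)  Y=(-0.014482, 0.010163)  product (-0.004061, 0.001005)
  m=+0: Y*=(0.247330, -0.000000)  Y=(-0.333312, 0.000000)  product (-0.082438, 0.000000)
  m=+1: Y*=(-0.220519, 0.085379)  Y=(0.014482, 0.010163)  product (-0.004061, -0.001005)
  m=+2: Y*=(-0.288127, 0.262452)  Y=(0.126140, 0.348829)  product (-0.127895, -0.067401)
  m=+3: Y*=(-0.089387, 0.179245)  Y=(-0.076368, 0.281487)  product (-0.043629, -0.038850)
Accumulated sum (-0.433609, 0.000000); after 4π/(2l+1) scaling, (-0.778412, 0.000000) ⇒ P_3 = -0.778412

-0.778412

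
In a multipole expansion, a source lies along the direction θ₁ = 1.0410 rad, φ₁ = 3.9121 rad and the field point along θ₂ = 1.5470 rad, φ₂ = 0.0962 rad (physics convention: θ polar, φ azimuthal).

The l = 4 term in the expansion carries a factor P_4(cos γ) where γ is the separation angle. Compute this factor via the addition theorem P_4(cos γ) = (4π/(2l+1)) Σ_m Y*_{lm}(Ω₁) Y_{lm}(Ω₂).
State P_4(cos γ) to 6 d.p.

Addition theorem: P_4(cos γ) = (4π/9) Σ_m Y*_{lm}(Ω₁) Y_{lm}(Ω₂), m = −4…4:
  m=-4: -0.244927+0.014606i × +0.409708-0.165927i = -0.097925+0.046624i  (running Σ = -0.097925+0.046624i)
  m=-3: +0.274269-0.299937i × +0.028526-0.008469i = +0.005284-0.010879i  (running Σ = -0.092641+0.035745i)
  m=-2: +0.005843+0.196123i × -0.326864+0.063676i = -0.014398-0.063733i  (running Σ = -0.107039-0.027988i)
  m=-1: +0.179461+0.174195i × -0.033560+0.003238i = -0.006587-0.005265i  (running Σ = -0.113626-0.033253i)
  m=0: -0.251644-0.000000i × +0.315561+0.000000i = -0.079409-0.000000i  (running Σ = -0.193035-0.033253i)
  m=1: -0.179461+0.174195i × +0.033560+0.003238i = -0.006587+0.005265i  (running Σ = -0.199622-0.027988i)
  m=2: +0.005843-0.196123i × -0.326864-0.063676i = -0.014398+0.063733i  (running Σ = -0.214020+0.035745i)
  m=3: -0.274269-0.299937i × -0.028526-0.008469i = +0.005284+0.010879i  (running Σ = -0.208737+0.046624i)
  m=4: -0.244927-0.014606i × +0.409708+0.165927i = -0.097925-0.046624i  (running Σ = -0.306661+0.000000i)
Accumulated sum -0.306661+0.000000i; after 4π/(2l+1) scaling, -0.428180+0.000000i ⇒ P_4 = -0.428180

-0.428180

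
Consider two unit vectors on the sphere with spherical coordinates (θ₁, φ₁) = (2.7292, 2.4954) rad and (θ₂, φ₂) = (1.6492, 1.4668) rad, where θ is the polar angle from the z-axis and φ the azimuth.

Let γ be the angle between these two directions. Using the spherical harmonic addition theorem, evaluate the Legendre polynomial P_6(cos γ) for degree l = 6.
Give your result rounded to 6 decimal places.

0.083632

Term-by-term m-sum for l=6 (normalisation 4π/13 = 0.966644):
  [-6]  conj(Y_{6,-6})(Ω₁) = -0.00148 + 0.00134j ; Y_{6,-6}(Ω₂) = -0.38488 - 0.27709j ; Δ = 0.00094 - 0.00011j
  [-5]  conj(Y_{6,-5})(Ω₁) = -0.01579 + 0.00142j ; Y_{6,-5}(Ω₂) = -0.06413 + 0.11201j ; Δ = 0.00085 - 0.00186j
  [-4]  conj(Y_{6,-4})(Ω₁) = -0.06435 - 0.04006j ; Y_{6,-4}(Ω₂) = -0.30061 - 0.13280j ; Δ = 0.01402 + 0.02059j
  [-3]  conj(Y_{6,-3})(Ω₁) = -0.08611 - 0.22348j ; Y_{6,-3}(Ω₂) = -0.04550 + 0.14108j ; Δ = 0.03545 - 0.00198j
  [-2]  conj(Y_{6,-2})(Ω₁) = 0.13144 - 0.45983j ; Y_{6,-2}(Ω₂) = -0.28214 - 0.05954j ; Δ = -0.06446 + 0.12191j
  [-1]  conj(Y_{6,-1})(Ω₁) = 0.37060 - 0.27951j ; Y_{6,-1}(Ω₂) = -0.01609 + 0.15412j ; Δ = 0.03712 + 0.06161j
  [+0]  conj(Y_{6,0})(Ω₁) = -0.13927 + 0.00000j ; Y_{6,0}(Ω₂) = -0.27765 + 0.00000j ; Δ = 0.03867 + 0.00000j
  [+1]  conj(Y_{6,1})(Ω₁) = -0.37060 - 0.27951j ; Y_{6,1}(Ω₂) = 0.01609 + 0.15412j ; Δ = 0.03712 - 0.06161j
  [+2]  conj(Y_{6,2})(Ω₁) = 0.13144 + 0.45983j ; Y_{6,2}(Ω₂) = -0.28214 + 0.05954j ; Δ = -0.06446 - 0.12191j
  [+3]  conj(Y_{6,3})(Ω₁) = 0.08611 - 0.22348j ; Y_{6,3}(Ω₂) = 0.04550 + 0.14108j ; Δ = 0.03545 + 0.00198j
  [+4]  conj(Y_{6,4})(Ω₁) = -0.06435 + 0.04006j ; Y_{6,4}(Ω₂) = -0.30061 + 0.13280j ; Δ = 0.01402 - 0.02059j
  [+5]  conj(Y_{6,5})(Ω₁) = 0.01579 + 0.00142j ; Y_{6,5}(Ω₂) = 0.06413 + 0.11201j ; Δ = 0.00085 + 0.00186j
  [+6]  conj(Y_{6,6})(Ω₁) = -0.00148 - 0.00134j ; Y_{6,6}(Ω₂) = -0.38488 + 0.27709j ; Δ = 0.00094 + 0.00011j
Total Σ_m = 0.08652 - 0.00000j. Multiply by 0.966644: 0.08363 - 0.00000j. P_6(cos γ) = 0.083632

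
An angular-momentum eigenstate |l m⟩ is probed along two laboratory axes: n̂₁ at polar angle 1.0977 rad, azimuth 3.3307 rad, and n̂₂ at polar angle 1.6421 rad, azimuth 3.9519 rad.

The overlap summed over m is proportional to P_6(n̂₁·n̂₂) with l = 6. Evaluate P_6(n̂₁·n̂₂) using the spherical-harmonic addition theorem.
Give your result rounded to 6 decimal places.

-0.091182

Term-by-term m-sum for l=6 (normalisation 4π/13 = 0.966644):
  m=-6: Y*=(0.101535, 0.217845)  Y=(0.070841, 0.470462)  product (-0.095295, 0.063201)
  m=-5: Y*=(-0.249441, -0.345545)  Y=(-0.072252, 0.092933)  product (0.050135, 0.001785)
  m=-4: Y*=(0.209151, 0.197372)  Y=(0.331797, -0.033169)  product (0.075942, 0.058550)
  m=-3: Y*=(0.126460, 0.080580)  Y=(0.102768, 0.088452)  product (0.005869, 0.019467)
  m=-2: Y*=(-0.315297, -0.125281)  Y=(-0.014676, -0.294347)  product (-0.032249, 0.094645)
  m=-1: Y*=(-0.031844, -0.006095)  Y=(0.097840, -0.102840)  product (-0.003742, 0.002678)
  m=+0: Y*=(0.336220, -0.000000)  Y=(-0.284481, 0.000000)  product (-0.095648, 0.000000)
  m=+1: Y*=(0.031844, -0.006095)  Y=(-0.097840, -0.102840)  product (-0.003742, -0.002678)
  m=+2: Y*=(-0.315297, 0.125281)  Y=(-0.014676, 0.294347)  product (-0.032249, -0.094645)
  m=+3: Y*=(-0.126460, 0.080580)  Y=(-0.102768, 0.088452)  product (0.005869, -0.019467)
  m=+4: Y*=(0.209151, -0.197372)  Y=(0.331797, 0.033169)  product (0.075942, -0.058550)
  m=+5: Y*=(0.249441, -0.345545)  Y=(0.072252, 0.092933)  product (0.050135, -0.001785)
  m=+6: Y*=(0.101535, -0.217845)  Y=(0.070841, -0.470462)  product (-0.095295, -0.063201)
Σ over m = (-0.094329, -0.000000); ×(4π/13) → (-0.091182, -0.000000). Real part: -0.091182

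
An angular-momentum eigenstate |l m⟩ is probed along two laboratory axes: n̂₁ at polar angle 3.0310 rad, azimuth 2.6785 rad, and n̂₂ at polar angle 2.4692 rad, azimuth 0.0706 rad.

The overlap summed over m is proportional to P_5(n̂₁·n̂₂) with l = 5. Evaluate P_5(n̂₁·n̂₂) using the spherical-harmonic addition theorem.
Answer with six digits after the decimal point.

Summing Y*_{l m}(θ₁,φ₁)·Y_{l m}(θ₂,φ₂) over m ∈ [−5, 5]; prefactor 4π/(2·5+1) = 1.142397:
  term(m=-5) = (0.000000, 0.000000)   from Y*(Ω₁)=(0.000005, 0.000006), Y(Ω₂)=(0.040827, -0.015042)
  term(m=-4) = (-0.000020, -0.000032)   from Y*(Ω₁)=(0.000060, 0.000208), Y(Ω₂)=(-0.165975, 0.048158)
  term(m=-3) = (0.000042, 0.001382)   from Y*(Ω₁)=(-0.000662, 0.003609), Y(Ω₂)=(0.368455, -0.079227)
  term(m=-2) = (0.008359, -0.015177)   from Y*(Ω₁)=(-0.024207, 0.032202), Y(Ω₂)=(-0.425812, 0.060527)
  term(m=-1) = (-0.013860, 0.008190)   from Y*(Ω₁)=(-0.242317, 0.120990), Y(Ω₂)=(0.059292, -0.004193)
  term(m=+0) = (-0.330664, -0.000000)   from Y*(Ω₁)=(-0.851685, -0.000000), Y(Ω₂)=(0.388246, 0.000000)
  term(m=+1) = (-0.013860, -0.008190)   from Y*(Ω₁)=(0.242317, 0.120990), Y(Ω₂)=(-0.059292, -0.004193)
  term(m=+2) = (0.008359, 0.015177)   from Y*(Ω₁)=(-0.024207, -0.032202), Y(Ω₂)=(-0.425812, -0.060527)
  term(m=+3) = (0.000042, -0.001382)   from Y*(Ω₁)=(0.000662, 0.003609), Y(Ω₂)=(-0.368455, -0.079227)
  term(m=+4) = (-0.000020, 0.000032)   from Y*(Ω₁)=(0.000060, -0.000208), Y(Ω₂)=(-0.165975, -0.048158)
  term(m=+5) = (0.000000, -0.000000)   from Y*(Ω₁)=(-0.000005, 0.000006), Y(Ω₂)=(-0.040827, -0.015042)
Total Σ_m = (-0.341623, -0.000000). Multiply by 1.142397: (-0.390269, -0.000000). P_5(cos γ) = -0.390269

-0.390269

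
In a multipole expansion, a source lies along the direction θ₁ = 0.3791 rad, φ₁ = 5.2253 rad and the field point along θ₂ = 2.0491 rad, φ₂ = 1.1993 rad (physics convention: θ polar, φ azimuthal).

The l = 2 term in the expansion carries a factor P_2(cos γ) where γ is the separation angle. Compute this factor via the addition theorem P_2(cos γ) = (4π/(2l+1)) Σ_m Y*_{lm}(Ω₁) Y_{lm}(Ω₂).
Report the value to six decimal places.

Expand P_2 via completeness: Σ_{m} conj(Y_{2,m}) at Ω₁ times Y_{2,m} at Ω₂ —
  m=-2: Y*=-0.027426-0.045241i  Y=-0.224205-0.205953i  product -0.003169+0.015792i
  m=-1: Y*=+0.130338-0.231430i  Y=-0.114595+0.294145i  product +0.053138+0.064859i
  m=+0: Y*=+0.501193-0.000000i  Y=-0.114943+0.000000i  product -0.057608+0.000000i
  m=+1: Y*=-0.130338-0.231430i  Y=+0.114595+0.294145i  product +0.053138-0.064859i
  m=+2: Y*=-0.027426+0.045241i  Y=-0.224205+0.205953i  product -0.003169-0.015792i
Σ over m = +0.042330+0.000000i; ×(4π/5) → +0.106387+0.000000i. Real part: 0.106387

0.106387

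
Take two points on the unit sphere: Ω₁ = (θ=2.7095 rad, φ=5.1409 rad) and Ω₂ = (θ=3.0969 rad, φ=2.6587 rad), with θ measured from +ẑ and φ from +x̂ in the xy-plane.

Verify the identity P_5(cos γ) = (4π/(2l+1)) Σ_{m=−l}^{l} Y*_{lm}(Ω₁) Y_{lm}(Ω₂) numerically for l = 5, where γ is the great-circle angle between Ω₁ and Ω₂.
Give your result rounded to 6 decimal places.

Summing Y*_{l m}(θ₁,φ₁)·Y_{l m}(θ₂,φ₂) over m ∈ [−5, 5]; prefactor 4π/(2·5+1) = 1.142397:
  m=-5: Y*=+0.005027+0.003235i  Y=+0.000000-0.000000i  product +0.000000-0.000000i
  m=-4: Y*=+0.005852-0.040571i  Y=+0.000002-0.000005i  product -0.000000-0.000000i
  m=-3: Y*=-0.156556+0.045912i  Y=-0.000030-0.000244i  product +0.000016+0.000037i
  m=-2: Y*=+0.260434+0.300693i  Y=-0.003833-0.005543i  product +0.000668-0.002596i
  m=-1: Y*=+0.208183-0.455722i  Y=-0.100679-0.052785i  product -0.045015+0.034893i
  m=+0: Y*=-0.012407-0.000000i  Y=-0.921638+0.000000i  product +0.011434+0.000000i
  m=+1: Y*=-0.208183-0.455722i  Y=+0.100679-0.052785i  product -0.045015-0.034893i
  m=+2: Y*=+0.260434-0.300693i  Y=-0.003833+0.005543i  product +0.000668+0.002596i
  m=+3: Y*=+0.156556+0.045912i  Y=+0.000030-0.000244i  product +0.000016-0.000037i
  m=+4: Y*=+0.005852+0.040571i  Y=+0.000002+0.000005i  product -0.000000+0.000000i
  m=+5: Y*=-0.005027+0.003235i  Y=-0.000000-0.000000i  product +0.000000+0.000000i
Total Σ_m = -0.077227-0.000000i. Multiply by 1.142397: -0.088224-0.000000i. P_5(cos γ) = -0.088224

-0.088224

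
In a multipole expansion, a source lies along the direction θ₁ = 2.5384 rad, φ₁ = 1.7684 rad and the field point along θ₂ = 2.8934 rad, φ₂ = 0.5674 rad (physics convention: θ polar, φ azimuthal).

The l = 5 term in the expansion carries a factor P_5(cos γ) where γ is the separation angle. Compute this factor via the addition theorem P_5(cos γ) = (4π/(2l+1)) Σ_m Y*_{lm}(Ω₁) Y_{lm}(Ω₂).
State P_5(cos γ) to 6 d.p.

-0.290260

Summing Y*_{l m}(θ₁,φ₁)·Y_{l m}(θ₂,φ₂) over m ∈ [−5, 5]; prefactor 4π/(2·5+1) = 1.142397:
  m=-5: -0.022765+0.015005i × -0.000396-0.000125i = +0.000011-0.000003i  (running Σ = +0.000011-0.000003i)
  m=-4: -0.088062-0.088950i × +0.003333+0.003967i = +0.000059-0.000646i  (running Σ = +0.000070-0.000649i)
  m=-3: +0.180075-0.267318i × -0.005011-0.037911i = -0.011037-0.005487i  (running Σ = -0.010966-0.006136i)
  m=-2: +0.428855+0.178899i × -0.076155+0.163458i = -0.061902+0.056476i  (running Σ = -0.072868+0.050339i)
  m=-1: -0.041528+0.207414i × +0.423760-0.270065i = +0.038417+0.099109i  (running Σ = -0.034451+0.149448i)
  m=0: +0.336786-0.000000i × -0.549839+0.000000i = -0.185178+0.000000i  (running Σ = -0.219629+0.149448i)
  m=1: +0.041528+0.207414i × -0.423760-0.270065i = +0.038417-0.099109i  (running Σ = -0.181211+0.050339i)
  m=2: +0.428855-0.178899i × -0.076155-0.163458i = -0.061902-0.056476i  (running Σ = -0.243113-0.006136i)
  m=3: -0.180075-0.267318i × +0.005011-0.037911i = -0.011037+0.005487i  (running Σ = -0.254150-0.000649i)
  m=4: -0.088062+0.088950i × +0.003333-0.003967i = +0.000059+0.000646i  (running Σ = -0.254091-0.000003i)
  m=5: +0.022765+0.015005i × +0.000396-0.000125i = +0.000011+0.000003i  (running Σ = -0.254080-0.000000i)
Total Σ_m = -0.254080-0.000000i. Multiply by 1.142397: -0.290260-0.000000i. P_5(cos γ) = -0.290260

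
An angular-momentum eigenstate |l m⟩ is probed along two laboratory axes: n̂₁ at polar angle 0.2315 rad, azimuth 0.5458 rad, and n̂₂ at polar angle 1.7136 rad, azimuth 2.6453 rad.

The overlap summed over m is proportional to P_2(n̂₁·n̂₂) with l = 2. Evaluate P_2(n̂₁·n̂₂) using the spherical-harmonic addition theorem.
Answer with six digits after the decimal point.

-0.403929

Addition theorem: P_2(cos γ) = (4π/5) Σ_m Y*_{lm}(Ω₁) Y_{lm}(Ω₂), m = −2…2:
  m=-2: Y*=0.00938 + 0.01804j  Y=0.20683 + 0.31693j  product -0.00378 + 0.00670j
  m=-1: Y*=0.14746 + 0.08956j  Y=0.09570 + 0.05182j  product 0.00947 + 0.01621j
  m=+0: Y*=0.58097 + 0.00000j  Y=-0.29623 + 0.00000j  product -0.17210 + 0.00000j
  m=+1: Y*=-0.14746 + 0.08956j  Y=-0.09570 + 0.05182j  product 0.00947 - 0.01621j
  m=+2: Y*=0.00938 - 0.01804j  Y=0.20683 - 0.31693j  product -0.00378 - 0.00670j
Σ over m = -0.16072 + 0.00000j; ×(4π/5) → -0.40393 + 0.00000j. Real part: -0.403929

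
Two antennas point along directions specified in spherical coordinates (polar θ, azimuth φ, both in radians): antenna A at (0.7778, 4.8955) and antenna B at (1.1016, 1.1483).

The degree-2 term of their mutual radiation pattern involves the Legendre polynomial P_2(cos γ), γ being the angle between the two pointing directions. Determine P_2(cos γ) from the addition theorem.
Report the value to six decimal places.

-0.444462

Addition theorem: P_2(cos γ) = (4π/5) Σ_m Y*_{lm}(Ω₁) Y_{lm}(Ω₂), m = −2…2:
  term(m=-2) = 0.02057 + 0.05471j   from Y*(Ω₁)=-0.17759 - 0.06811j, Y(Ω₂)=-0.20396 - 0.22985j
  term(m=-1) = -0.09894 - 0.06850j   from Y*(Ω₁)=0.07033 - 0.37977j, Y(Ω₂)=0.12776 - 0.28418j
  term(m=+0) = -0.02011 + 0.00000j   from Y*(Ω₁)=0.16488 + 0.00000j, Y(Ω₂)=-0.12194 + 0.00000j
  term(m=+1) = -0.09894 + 0.06850j   from Y*(Ω₁)=-0.07033 - 0.37977j, Y(Ω₂)=-0.12776 - 0.28418j
  term(m=+2) = 0.02057 - 0.05471j   from Y*(Ω₁)=-0.17759 + 0.06811j, Y(Ω₂)=-0.20396 + 0.22985j
Σ over m = -0.17685 + 0.00000j; ×(4π/5) → -0.44446 + 0.00000j. Real part: -0.444462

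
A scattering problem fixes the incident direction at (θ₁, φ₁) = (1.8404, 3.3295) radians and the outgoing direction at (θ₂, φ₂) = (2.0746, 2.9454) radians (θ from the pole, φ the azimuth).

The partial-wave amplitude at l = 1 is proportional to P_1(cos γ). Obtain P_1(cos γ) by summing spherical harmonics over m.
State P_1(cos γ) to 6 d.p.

Expand P_1 via completeness: Σ_{m} conj(Y_{1,m}) at Ω₁ times Y_{1,m} at Ω₂ —
  m=-1: (-0.327152, -0.062208) × (-0.296763, -0.058981) = (0.093417, 0.037757)  (running Σ = (0.093417, 0.037757))
  m=0: (-0.130139, -0.000000) × (-0.235878, 0.000000) = (0.030697, 0.000000)  (running Σ = (0.124114, 0.037757))
  m=1: (0.327152, -0.062208) × (0.296763, -0.058981) = (0.093417, -0.037757)  (running Σ = (0.217532, 0.000000))
Accumulated sum (0.217532, 0.000000); after 4π/(2l+1) scaling, (0.911195, 0.000000) ⇒ P_1 = 0.911195

0.911195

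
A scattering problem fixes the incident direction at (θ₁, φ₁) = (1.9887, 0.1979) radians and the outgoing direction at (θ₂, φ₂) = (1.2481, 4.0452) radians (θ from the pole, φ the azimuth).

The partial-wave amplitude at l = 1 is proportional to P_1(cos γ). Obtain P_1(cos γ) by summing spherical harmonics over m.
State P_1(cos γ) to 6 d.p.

Expand P_1 via completeness: Σ_{m} conj(Y_{1,m}) at Ω₁ times Y_{1,m} at Ω₂ —
  m=-1: Y*=+0.309598+0.062082i  Y=-0.202750+0.257399i  product -0.078751+0.067103i
  m=+0: Y*=-0.198297-0.000000i  Y=+0.154948+0.000000i  product -0.030726-0.000000i
  m=+1: Y*=-0.309598+0.062082i  Y=+0.202750+0.257399i  product -0.078751-0.067103i
Total Σ_m = -0.188228+0.000000i. Multiply by 4.188790: -0.788446+0.000000i. P_1(cos γ) = -0.788446

-0.788446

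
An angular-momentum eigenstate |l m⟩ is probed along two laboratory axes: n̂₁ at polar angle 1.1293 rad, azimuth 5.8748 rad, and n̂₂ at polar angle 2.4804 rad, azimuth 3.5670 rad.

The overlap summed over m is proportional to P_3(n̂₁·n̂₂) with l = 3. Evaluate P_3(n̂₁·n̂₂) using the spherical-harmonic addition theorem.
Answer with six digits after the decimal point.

0.169388

Summing Y*_{l m}(θ₁,φ₁)·Y_{l m}(θ₂,φ₂) over m ∈ [−3, 3]; prefactor 4π/(2·3+1) = 1.795196:
  term(m=-3) = 0.02389 + 0.01779j   from Y*(Ω₁)=0.10447 - 0.29011j, Y(Ω₂)=-0.02805 + 0.09244j
  term(m=-2) = 0.01049 + 0.10806j   from Y*(Ω₁)=0.24437 - 0.26020j, Y(Ω₂)=-0.20055 + 0.22866j
  term(m=-1) = 0.00718 - 0.00791j   from Y*(Ω₁)=-0.02336 + 0.01011j, Y(Ω₂)=-0.38225 + 0.17319j
  term(m=+0) = 0.01124 + 0.00000j   from Y*(Ω₁)=-0.33280 + 0.00000j, Y(Ω₂)=-0.03377 + 0.00000j
  term(m=+1) = 0.00718 + 0.00791j   from Y*(Ω₁)=0.02336 + 0.01011j, Y(Ω₂)=0.38225 + 0.17319j
  term(m=+2) = 0.01049 - 0.10806j   from Y*(Ω₁)=0.24437 + 0.26020j, Y(Ω₂)=-0.20055 - 0.22866j
  term(m=+3) = 0.02389 - 0.01779j   from Y*(Ω₁)=-0.10447 - 0.29011j, Y(Ω₂)=0.02805 + 0.09244j
Σ over m = 0.09436 + 0.00000j; ×(4π/7) → 0.16939 + 0.00000j. Real part: 0.169388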